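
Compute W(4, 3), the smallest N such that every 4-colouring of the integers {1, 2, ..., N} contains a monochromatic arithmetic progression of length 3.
W(4, 3) = 76

This is a classical value, W(4, 3) = 76, established by combining an explicit 4-colouring of {1, ..., 75} with no monochromatic 3-AP (giving the lower bound W(4, 3) > 75) and a finite case analysis / exhaustive computer search showing every 4-colouring of {1, ..., 76} has such an AP.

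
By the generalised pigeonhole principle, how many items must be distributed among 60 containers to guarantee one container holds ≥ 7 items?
n = (7 − 1)·60 + 1 = 361

By the generalised pigeonhole principle, to guarantee some box contains ≥ r objects we need more than (r − 1) · k objects total. Threshold: n = (r − 1) · k + 1. With r = 7 and k = 60: n = 6 · 60 + 1 = 360 + 1 = 361. For n = 360 = 6 · 60, we can put exactly 6 objects in every box, avoiding 7 in any single one — so 361 is tight.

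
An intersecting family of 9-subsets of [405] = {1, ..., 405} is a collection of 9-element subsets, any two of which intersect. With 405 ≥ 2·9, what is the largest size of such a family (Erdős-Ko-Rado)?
max |F| = C(404, 8) = 16415071523485570

Erdős-Ko-Rado (1961): when n ≥ 2k, max |F| = C(n−1, k−1). The bound is attained by the star {A : i ∈ A} for any fixed i ∈ [n]. Here C(405−1, 9−1) = C(404, 8) = 16415071523485570.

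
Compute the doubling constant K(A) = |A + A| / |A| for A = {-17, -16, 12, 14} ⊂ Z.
K = |A + A| / |A| = 10/4 = 5/2

Enumerate A + A = {a + b : a, b ∈ A}. With |A| = 4, there are |A|^2 = 16 ordered sum pairs; collecting distinct values, A + A = {-34, -33, -32, -5, -4, -3, -2, 24, 26, 28}, so |A + A| = 10. Thus K = 10/4 = 5/2. For comparison, the minimum possible |A + A| over all 4-element sets is 2·4 − 1 = 7 (so min K = 7/4), attained only by arithmetic progressions.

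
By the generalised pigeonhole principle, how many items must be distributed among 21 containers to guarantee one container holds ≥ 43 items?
n = (43 − 1)·21 + 1 = 883

By the generalised pigeonhole principle, to guarantee some box contains ≥ r objects we need more than (r − 1) · k objects total. Threshold: n = (r − 1) · k + 1. With r = 43 and k = 21: n = 42 · 21 + 1 = 882 + 1 = 883. For n = 882 = 42 · 21, we can put exactly 42 objects in every box, avoiding 43 in any single one — so 883 is tight.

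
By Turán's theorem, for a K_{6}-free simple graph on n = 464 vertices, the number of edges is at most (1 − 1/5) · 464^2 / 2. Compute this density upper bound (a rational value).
Turán density bound = (4/5) · 464^2/2 = 430592/5 ≈ 86118.4

Turán's theorem: ex(n, K_{r+1}) is achieved by the complete r-partite Turán graph T(n, r) with parts as balanced as possible, and is at most (1 − 1/r) · n^2/2. For r = 5, n = 464: the density bound is (4/5) · 215296/2 = 430592/5 ≈ 86118.4. The integer-valued extremum is e(T(464, 5)) = 86118, which is strictly less than the density bound 430592/5 since 5 ∤ 464 (the parts of T(464, 5) cannot all be equal).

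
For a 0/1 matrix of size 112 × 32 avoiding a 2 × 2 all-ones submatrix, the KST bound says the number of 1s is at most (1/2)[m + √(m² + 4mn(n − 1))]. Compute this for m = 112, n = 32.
z(112, 32; 2, 2) ≤ (1/2)[112 + √(112² + 4·112·32·31)] = (1/2)[112 + √456960] = 393.9941

Kővári–Sós–Turán: let r_1, ..., r_112 be the row sums and z = Σ r_i the total number of 1s. Each pair of columns can share at most one row with both entries 1 (else a 2×2 all-ones block appears), so Σ_i C(r_i, 2) ≤ C(32, 2) = 496. By convexity Σ_i C(r_i, 2) ≥ 112·C(z/112, 2) = z(z − 112)/(2·112), giving z² − 112z − 112·32·31 ≤ 0 and hence z ≤ (1/2)[112 + √(12544 + 4·111104)] = (1/2)[112 + √456960] ≈ (1/2)(112 + 675.9882) = 393.9941.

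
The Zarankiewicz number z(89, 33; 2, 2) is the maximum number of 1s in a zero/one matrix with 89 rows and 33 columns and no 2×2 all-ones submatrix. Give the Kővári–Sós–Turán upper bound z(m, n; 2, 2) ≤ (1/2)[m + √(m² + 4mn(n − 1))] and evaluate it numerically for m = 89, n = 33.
z(89, 33; 2, 2) ≤ (1/2)[89 + √(89² + 4·89·33·32)] = (1/2)[89 + √383857] = 354.281

Kővári–Sós–Turán: let r_1, ..., r_89 be the row sums and z = Σ r_i the total number of 1s. Each pair of columns can share at most one row with both entries 1 (else a 2×2 all-ones block appears), so Σ_i C(r_i, 2) ≤ C(33, 2) = 528. By convexity Σ_i C(r_i, 2) ≥ 89·C(z/89, 2) = z(z − 89)/(2·89), giving z² − 89z − 89·33·32 ≤ 0 and hence z ≤ (1/2)[89 + √(7921 + 4·93984)] = (1/2)[89 + √383857] ≈ (1/2)(89 + 619.5619) = 354.281.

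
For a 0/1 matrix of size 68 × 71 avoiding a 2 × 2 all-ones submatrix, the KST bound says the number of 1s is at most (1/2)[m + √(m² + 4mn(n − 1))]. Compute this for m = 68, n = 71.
z(68, 71; 2, 2) ≤ (1/2)[68 + √(68² + 4·68·71·70)] = (1/2)[68 + √1356464] = 616.3367

Kővári–Sós–Turán: let r_1, ..., r_68 be the row sums and z = Σ r_i the total number of 1s. Each pair of columns can share at most one row with both entries 1 (else a 2×2 all-ones block appears), so Σ_i C(r_i, 2) ≤ C(71, 2) = 2485. By convexity Σ_i C(r_i, 2) ≥ 68·C(z/68, 2) = z(z − 68)/(2·68), giving z² − 68z − 68·71·70 ≤ 0 and hence z ≤ (1/2)[68 + √(4624 + 4·337960)] = (1/2)[68 + √1356464] ≈ (1/2)(68 + 1164.6733) = 616.3367.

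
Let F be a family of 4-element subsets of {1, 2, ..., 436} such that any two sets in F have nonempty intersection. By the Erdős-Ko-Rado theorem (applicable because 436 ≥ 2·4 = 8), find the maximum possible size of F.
max |F| = C(435, 3) = 13624345

Erdős-Ko-Rado (1961): when n ≥ 2k, max |F| = C(n−1, k−1). The bound is attained by the star {A : i ∈ A} for any fixed i ∈ [n]. Here C(436−1, 4−1) = C(435, 3) = 13624345.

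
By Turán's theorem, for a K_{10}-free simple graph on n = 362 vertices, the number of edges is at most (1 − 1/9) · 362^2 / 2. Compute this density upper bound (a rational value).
Turán density bound = (8/9) · 362^2/2 = 524176/9 ≈ 58241.7778

Turán's theorem: ex(n, K_{r+1}) is achieved by the complete r-partite Turán graph T(n, r) with parts as balanced as possible, and is at most (1 − 1/r) · n^2/2. For r = 9, n = 362: the density bound is (8/9) · 131044/2 = 524176/9 ≈ 58241.7778. The integer-valued extremum is e(T(362, 9)) = 58241, which is strictly less than the density bound 524176/9 since 9 ∤ 362 (the parts of T(362, 9) cannot all be equal).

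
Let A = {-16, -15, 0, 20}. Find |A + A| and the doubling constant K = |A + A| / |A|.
K = |A + A| / |A| = 10/4 = 5/2

Enumerate A + A = {a + b : a, b ∈ A}. With |A| = 4, there are |A|^2 = 16 ordered sum pairs; collecting distinct values, A + A = {-32, -31, -30, -16, -15, 0, 4, 5, 20, 40}, so |A + A| = 10. Thus K = 10/4 = 5/2. For comparison, the minimum possible |A + A| over all 4-element sets is 2·4 − 1 = 7 (so min K = 7/4), attained only by arithmetic progressions.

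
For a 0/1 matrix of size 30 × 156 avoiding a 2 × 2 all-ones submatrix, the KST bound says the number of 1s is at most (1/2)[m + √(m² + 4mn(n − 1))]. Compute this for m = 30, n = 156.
z(30, 156; 2, 2) ≤ (1/2)[30 + √(30² + 4·30·156·155)] = (1/2)[30 + √2902500] = 866.8363

Kővári–Sós–Turán: let r_1, ..., r_30 be the row sums and z = Σ r_i the total number of 1s. Each pair of columns can share at most one row with both entries 1 (else a 2×2 all-ones block appears), so Σ_i C(r_i, 2) ≤ C(156, 2) = 12090. By convexity Σ_i C(r_i, 2) ≥ 30·C(z/30, 2) = z(z − 30)/(2·30), giving z² − 30z − 30·156·155 ≤ 0 and hence z ≤ (1/2)[30 + √(900 + 4·725400)] = (1/2)[30 + √2902500] ≈ (1/2)(30 + 1703.6725) = 866.8363.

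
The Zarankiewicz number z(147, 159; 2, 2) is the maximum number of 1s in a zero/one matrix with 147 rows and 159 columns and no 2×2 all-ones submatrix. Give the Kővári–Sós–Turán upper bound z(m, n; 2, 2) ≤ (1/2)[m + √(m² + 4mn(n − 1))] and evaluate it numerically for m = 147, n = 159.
z(147, 159; 2, 2) ≤ (1/2)[147 + √(147² + 4·147·159·158)] = (1/2)[147 + √14793345] = 1996.6059

Kővári–Sós–Turán: let r_1, ..., r_147 be the row sums and z = Σ r_i the total number of 1s. Each pair of columns can share at most one row with both entries 1 (else a 2×2 all-ones block appears), so Σ_i C(r_i, 2) ≤ C(159, 2) = 12561. By convexity Σ_i C(r_i, 2) ≥ 147·C(z/147, 2) = z(z − 147)/(2·147), giving z² − 147z − 147·159·158 ≤ 0 and hence z ≤ (1/2)[147 + √(21609 + 4·3692934)] = (1/2)[147 + √14793345] ≈ (1/2)(147 + 3846.2118) = 1996.6059.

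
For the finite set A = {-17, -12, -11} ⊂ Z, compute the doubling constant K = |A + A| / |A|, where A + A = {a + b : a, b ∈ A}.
K = |A + A| / |A| = 6/3 = 2

Enumerate A + A = {a + b : a, b ∈ A}. With |A| = 3, there are |A|^2 = 9 ordered sum pairs; collecting distinct values, A + A = {-34, -29, -28, -24, -23, -22}, so |A + A| = 6. Thus K = 6/3 = 2. For comparison, the minimum possible |A + A| over all 3-element sets is 2·3 − 1 = 5 (so min K = 5/3), attained only by arithmetic progressions.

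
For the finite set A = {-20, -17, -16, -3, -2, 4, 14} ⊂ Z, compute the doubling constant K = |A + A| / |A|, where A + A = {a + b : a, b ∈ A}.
K = |A + A| / |A| = 26/7

Enumerate A + A = {a + b : a, b ∈ A}. With |A| = 7, there are |A|^2 = 49 ordered sum pairs; collecting distinct values, A + A = {-40, -37, -36, -34, -33, -32, -23, -22, -20, -19, -18, -16, -13, -12, -6, -5, -4, -3, -2, 1, 2, 8, 11, 12, 18, 28}, so |A + A| = 26. Thus K = 26/7. For comparison, the minimum possible |A + A| over all 7-element sets is 2·7 − 1 = 13 (so min K = 13/7), attained only by arithmetic progressions.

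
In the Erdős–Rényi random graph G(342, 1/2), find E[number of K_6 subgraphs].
E[# K_6] = C(342, 6) · (1/2)^C(6, 2) = 2126538280581 / 2^15 ≈ 64896798.113434

For each 6-subset S of vertices (there are C(342, 6) = 2126538280581 such S), let X_S = 1 if S induces a K_6 (all C(6, 2) = 15 edges present). Then P(X_S = 1) = (1/2)^15 = 1/32768. By linearity of expectation, E[# K_6] = C(342, 6) · (1/2)^15 = 2126538280581 / 32768 ≈ 64896798.113434.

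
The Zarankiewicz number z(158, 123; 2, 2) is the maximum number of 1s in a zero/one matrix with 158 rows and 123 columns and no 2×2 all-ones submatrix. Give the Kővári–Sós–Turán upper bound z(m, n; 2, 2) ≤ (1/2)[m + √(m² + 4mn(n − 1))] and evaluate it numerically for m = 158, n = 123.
z(158, 123; 2, 2) ≤ (1/2)[158 + √(158² + 4·158·123·122)] = (1/2)[158 + √9508756] = 1620.8135

Kővári–Sós–Turán: let r_1, ..., r_158 be the row sums and z = Σ r_i the total number of 1s. Each pair of columns can share at most one row with both entries 1 (else a 2×2 all-ones block appears), so Σ_i C(r_i, 2) ≤ C(123, 2) = 7503. By convexity Σ_i C(r_i, 2) ≥ 158·C(z/158, 2) = z(z − 158)/(2·158), giving z² − 158z − 158·123·122 ≤ 0 and hence z ≤ (1/2)[158 + √(24964 + 4·2370948)] = (1/2)[158 + √9508756] ≈ (1/2)(158 + 3083.6271) = 1620.8135.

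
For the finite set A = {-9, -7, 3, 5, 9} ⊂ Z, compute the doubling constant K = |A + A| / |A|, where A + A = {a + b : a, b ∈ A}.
K = |A + A| / |A| = 14/5

Enumerate A + A = {a + b : a, b ∈ A}. With |A| = 5, there are |A|^2 = 25 ordered sum pairs; collecting distinct values, A + A = {-18, -16, -14, -6, -4, -2, 0, 2, 6, 8, 10, 12, 14, 18}, so |A + A| = 14. Thus K = 14/5. For comparison, the minimum possible |A + A| over all 5-element sets is 2·5 − 1 = 9 (so min K = 9/5), attained only by arithmetic progressions.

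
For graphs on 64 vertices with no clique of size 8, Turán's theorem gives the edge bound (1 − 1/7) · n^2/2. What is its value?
Turán density bound = (6/7) · 64^2/2 = 12288/7 ≈ 1755.4286

Turán's theorem: ex(n, K_{r+1}) is achieved by the complete r-partite Turán graph T(n, r) with parts as balanced as possible, and is at most (1 − 1/r) · n^2/2. For r = 7, n = 64: the density bound is (6/7) · 4096/2 = 12288/7 ≈ 1755.4286. The integer-valued extremum is e(T(64, 7)) = 1755, which is strictly less than the density bound 12288/7 since 7 ∤ 64 (the parts of T(64, 7) cannot all be equal).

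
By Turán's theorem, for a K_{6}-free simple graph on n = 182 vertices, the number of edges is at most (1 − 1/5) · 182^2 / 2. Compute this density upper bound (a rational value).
Turán density bound = (4/5) · 182^2/2 = 66248/5 ≈ 13249.6

Turán's theorem: ex(n, K_{r+1}) is achieved by the complete r-partite Turán graph T(n, r) with parts as balanced as possible, and is at most (1 − 1/r) · n^2/2. For r = 5, n = 182: the density bound is (4/5) · 33124/2 = 66248/5 ≈ 13249.6. The integer-valued extremum is e(T(182, 5)) = 13249, which is strictly less than the density bound 66248/5 since 5 ∤ 182 (the parts of T(182, 5) cannot all be equal).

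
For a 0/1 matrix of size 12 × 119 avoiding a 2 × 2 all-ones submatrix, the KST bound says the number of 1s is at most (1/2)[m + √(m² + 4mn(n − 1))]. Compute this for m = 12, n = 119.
z(12, 119; 2, 2) ≤ (1/2)[12 + √(12² + 4·12·119·118)] = (1/2)[12 + √674160] = 416.5362

Kővári–Sós–Turán: let r_1, ..., r_12 be the row sums and z = Σ r_i the total number of 1s. Each pair of columns can share at most one row with both entries 1 (else a 2×2 all-ones block appears), so Σ_i C(r_i, 2) ≤ C(119, 2) = 7021. By convexity Σ_i C(r_i, 2) ≥ 12·C(z/12, 2) = z(z − 12)/(2·12), giving z² − 12z − 12·119·118 ≤ 0 and hence z ≤ (1/2)[12 + √(144 + 4·168504)] = (1/2)[12 + √674160] ≈ (1/2)(12 + 821.0725) = 416.5362.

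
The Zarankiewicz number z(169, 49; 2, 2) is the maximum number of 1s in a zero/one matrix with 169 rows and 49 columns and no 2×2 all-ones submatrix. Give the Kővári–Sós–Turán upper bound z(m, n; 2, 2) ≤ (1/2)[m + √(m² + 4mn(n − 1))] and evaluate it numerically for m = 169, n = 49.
z(169, 49; 2, 2) ≤ (1/2)[169 + √(169² + 4·169·49·48)] = (1/2)[169 + √1618513] = 720.604

Kővári–Sós–Turán: let r_1, ..., r_169 be the row sums and z = Σ r_i the total number of 1s. Each pair of columns can share at most one row with both entries 1 (else a 2×2 all-ones block appears), so Σ_i C(r_i, 2) ≤ C(49, 2) = 1176. By convexity Σ_i C(r_i, 2) ≥ 169·C(z/169, 2) = z(z − 169)/(2·169), giving z² − 169z − 169·49·48 ≤ 0 and hence z ≤ (1/2)[169 + √(28561 + 4·397488)] = (1/2)[169 + √1618513] ≈ (1/2)(169 + 1272.2079) = 720.604.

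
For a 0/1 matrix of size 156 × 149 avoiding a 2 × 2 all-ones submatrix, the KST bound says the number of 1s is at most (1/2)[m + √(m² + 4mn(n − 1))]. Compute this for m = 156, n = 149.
z(156, 149; 2, 2) ≤ (1/2)[156 + √(156² + 4·156·149·148)] = (1/2)[156 + √13784784] = 1934.3933

Kővári–Sós–Turán: let r_1, ..., r_156 be the row sums and z = Σ r_i the total number of 1s. Each pair of columns can share at most one row with both entries 1 (else a 2×2 all-ones block appears), so Σ_i C(r_i, 2) ≤ C(149, 2) = 11026. By convexity Σ_i C(r_i, 2) ≥ 156·C(z/156, 2) = z(z − 156)/(2·156), giving z² − 156z − 156·149·148 ≤ 0 and hence z ≤ (1/2)[156 + √(24336 + 4·3440112)] = (1/2)[156 + √13784784] ≈ (1/2)(156 + 3712.7866) = 1934.3933.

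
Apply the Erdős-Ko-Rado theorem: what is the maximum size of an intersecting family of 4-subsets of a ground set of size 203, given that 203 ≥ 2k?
max |F| = C(202, 3) = 1353400

The Erdős-Ko-Rado theorem states: for n ≥ 2k, an intersecting family of k-subsets of an n-element set has size at most C(n − 1, k − 1), with equality for 'star' families {A ⊆ [n] : |A| = k, i ∈ A} (fix an element i). For n = 203, k = 4: C(202, 3) = 1353400.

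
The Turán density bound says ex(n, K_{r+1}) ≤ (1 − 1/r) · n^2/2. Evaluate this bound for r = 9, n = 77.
Turán density bound = (8/9) · 77^2/2 = 23716/9 ≈ 2635.1111

Turán's theorem: ex(n, K_{r+1}) is achieved by the complete r-partite Turán graph T(n, r) with parts as balanced as possible, and is at most (1 − 1/r) · n^2/2. For r = 9, n = 77: the density bound is (8/9) · 5929/2 = 23716/9 ≈ 2635.1111. The integer-valued extremum is e(T(77, 9)) = 2634, which is strictly less than the density bound 23716/9 since 9 ∤ 77 (the parts of T(77, 9) cannot all be equal).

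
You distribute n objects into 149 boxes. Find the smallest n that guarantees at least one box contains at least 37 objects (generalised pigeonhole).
n = (37 − 1)·149 + 1 = 5365

By the generalised pigeonhole principle, to guarantee some box contains ≥ r objects we need more than (r − 1) · k objects total. Threshold: n = (r − 1) · k + 1. With r = 37 and k = 149: n = 36 · 149 + 1 = 5364 + 1 = 5365. For n = 5364 = 36 · 149, we can put exactly 36 objects in every box, avoiding 37 in any single one — so 5365 is tight.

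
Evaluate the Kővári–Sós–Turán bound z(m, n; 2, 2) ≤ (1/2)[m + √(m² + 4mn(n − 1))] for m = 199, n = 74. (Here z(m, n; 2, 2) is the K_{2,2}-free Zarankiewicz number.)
z(199, 74; 2, 2) ≤ (1/2)[199 + √(199² + 4·199·74·73)] = (1/2)[199 + √4339593] = 1141.0845

Kővári–Sós–Turán: let r_1, ..., r_199 be the row sums and z = Σ r_i the total number of 1s. Each pair of columns can share at most one row with both entries 1 (else a 2×2 all-ones block appears), so Σ_i C(r_i, 2) ≤ C(74, 2) = 2701. By convexity Σ_i C(r_i, 2) ≥ 199·C(z/199, 2) = z(z − 199)/(2·199), giving z² − 199z − 199·74·73 ≤ 0 and hence z ≤ (1/2)[199 + √(39601 + 4·1074998)] = (1/2)[199 + √4339593] ≈ (1/2)(199 + 2083.169) = 1141.0845.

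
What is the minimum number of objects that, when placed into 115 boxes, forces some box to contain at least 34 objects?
n = (34 − 1)·115 + 1 = 3796

By the generalised pigeonhole principle, to guarantee some box contains ≥ r objects we need more than (r − 1) · k objects total. Threshold: n = (r − 1) · k + 1. With r = 34 and k = 115: n = 33 · 115 + 1 = 3795 + 1 = 3796. For n = 3795 = 33 · 115, we can put exactly 33 objects in every box, avoiding 34 in any single one — so 3796 is tight.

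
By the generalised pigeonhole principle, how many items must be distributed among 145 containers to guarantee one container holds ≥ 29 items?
n = (29 − 1)·145 + 1 = 4061

By the generalised pigeonhole principle, to guarantee some box contains ≥ r objects we need more than (r − 1) · k objects total. Threshold: n = (r − 1) · k + 1. With r = 29 and k = 145: n = 28 · 145 + 1 = 4060 + 1 = 4061. For n = 4060 = 28 · 145, we can put exactly 28 objects in every box, avoiding 29 in any single one — so 4061 is tight.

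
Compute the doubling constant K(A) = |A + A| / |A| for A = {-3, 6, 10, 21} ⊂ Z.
K = |A + A| / |A| = 10/4 = 5/2

Enumerate A + A = {a + b : a, b ∈ A}. With |A| = 4, there are |A|^2 = 16 ordered sum pairs; collecting distinct values, A + A = {-6, 3, 7, 12, 16, 18, 20, 27, 31, 42}, so |A + A| = 10. Thus K = 10/4 = 5/2. For comparison, the minimum possible |A + A| over all 4-element sets is 2·4 − 1 = 7 (so min K = 7/4), attained only by arithmetic progressions.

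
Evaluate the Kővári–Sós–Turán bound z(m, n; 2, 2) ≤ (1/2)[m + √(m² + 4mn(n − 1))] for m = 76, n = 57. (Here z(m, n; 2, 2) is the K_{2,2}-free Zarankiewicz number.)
z(76, 57; 2, 2) ≤ (1/2)[76 + √(76² + 4·76·57·56)] = (1/2)[76 + √976144] = 532

Kővári–Sós–Turán: let r_1, ..., r_76 be the row sums and z = Σ r_i the total number of 1s. Each pair of columns can share at most one row with both entries 1 (else a 2×2 all-ones block appears), so Σ_i C(r_i, 2) ≤ C(57, 2) = 1596. By convexity Σ_i C(r_i, 2) ≥ 76·C(z/76, 2) = z(z − 76)/(2·76), giving z² − 76z − 76·57·56 ≤ 0 and hence z ≤ (1/2)[76 + √(5776 + 4·242592)] = (1/2)[76 + √976144] ≈ (1/2)(76 + 988) = 532.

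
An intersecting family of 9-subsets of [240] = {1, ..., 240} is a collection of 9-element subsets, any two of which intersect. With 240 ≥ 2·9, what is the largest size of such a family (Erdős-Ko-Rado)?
max |F| = C(239, 8) = 234553711325583

Erdős-Ko-Rado (1961): when n ≥ 2k, max |F| = C(n−1, k−1). The bound is attained by the star {A : i ∈ A} for any fixed i ∈ [n]. Here C(240−1, 9−1) = C(239, 8) = 234553711325583.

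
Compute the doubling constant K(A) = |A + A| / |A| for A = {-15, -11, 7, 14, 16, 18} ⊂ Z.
K = |A + A| / |A| = 19/6

Enumerate A + A = {a + b : a, b ∈ A}. With |A| = 6, there are |A|^2 = 36 ordered sum pairs; collecting distinct values, A + A = {-30, -26, -22, -8, -4, -1, 1, 3, 5, 7, 14, 21, 23, 25, 28, 30, 32, 34, 36}, so |A + A| = 19. Thus K = 19/6. For comparison, the minimum possible |A + A| over all 6-element sets is 2·6 − 1 = 11 (so min K = 11/6), attained only by arithmetic progressions.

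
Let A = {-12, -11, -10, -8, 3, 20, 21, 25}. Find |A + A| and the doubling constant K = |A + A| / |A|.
K = |A + A| / |A| = 31/8

Enumerate A + A = {a + b : a, b ∈ A}. With |A| = 8, there are |A|^2 = 64 ordered sum pairs; collecting distinct values, A + A = {-24, -23, -22, -21, -20, -19, -18, -16, -9, -8, -7, -5, 6, 8, 9, 10, 11, 12, 13, 14, 15, 17, 23, 24, 28, 40, 41, 42, 45, 46, 50}, so |A + A| = 31. Thus K = 31/8. For comparison, the minimum possible |A + A| over all 8-element sets is 2·8 − 1 = 15 (so min K = 15/8), attained only by arithmetic progressions.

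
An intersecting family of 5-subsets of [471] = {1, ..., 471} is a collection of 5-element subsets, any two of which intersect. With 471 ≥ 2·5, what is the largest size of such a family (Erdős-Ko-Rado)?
max |F| = C(470, 4) = 2007345795

The Erdős-Ko-Rado theorem states: for n ≥ 2k, an intersecting family of k-subsets of an n-element set has size at most C(n − 1, k − 1), with equality for 'star' families {A ⊆ [n] : |A| = k, i ∈ A} (fix an element i). For n = 471, k = 5: C(470, 4) = 2007345795.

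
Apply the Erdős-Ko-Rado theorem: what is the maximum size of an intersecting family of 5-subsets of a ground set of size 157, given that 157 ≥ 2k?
max |F| = C(156, 4) = 23738715

Erdős-Ko-Rado (1961): when n ≥ 2k, max |F| = C(n−1, k−1). The bound is attained by the star {A : i ∈ A} for any fixed i ∈ [n]. Here C(157−1, 5−1) = C(156, 4) = 23738715.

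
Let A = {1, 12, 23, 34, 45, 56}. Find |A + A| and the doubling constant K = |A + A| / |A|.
K = |A + A| / |A| = 11/6

Enumerate A + A = {a + b : a, b ∈ A}. With |A| = 6, there are |A|^2 = 36 ordered sum pairs; collecting distinct values, A + A = {2, 13, 24, 35, 46, 57, 68, 79, 90, 101, 112}, so |A + A| = 11. Thus K = 11/6. Here |A + A| = 2|A| − 1 = 11, the minimum possible — so K = 11/6 is minimal, which holds iff A is an arithmetic progression.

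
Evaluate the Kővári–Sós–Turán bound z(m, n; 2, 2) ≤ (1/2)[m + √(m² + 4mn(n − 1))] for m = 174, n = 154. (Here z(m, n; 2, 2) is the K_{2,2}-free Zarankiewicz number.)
z(174, 154; 2, 2) ≤ (1/2)[174 + √(174² + 4·174·154·153)] = (1/2)[174 + √16429428] = 2113.6615

Kővári–Sós–Turán: let r_1, ..., r_174 be the row sums and z = Σ r_i the total number of 1s. Each pair of columns can share at most one row with both entries 1 (else a 2×2 all-ones block appears), so Σ_i C(r_i, 2) ≤ C(154, 2) = 11781. By convexity Σ_i C(r_i, 2) ≥ 174·C(z/174, 2) = z(z − 174)/(2·174), giving z² − 174z − 174·154·153 ≤ 0 and hence z ≤ (1/2)[174 + √(30276 + 4·4099788)] = (1/2)[174 + √16429428] ≈ (1/2)(174 + 4053.3231) = 2113.6615.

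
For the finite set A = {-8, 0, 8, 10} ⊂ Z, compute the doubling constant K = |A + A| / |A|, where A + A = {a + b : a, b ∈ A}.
K = |A + A| / |A| = 9/4

Enumerate A + A = {a + b : a, b ∈ A}. With |A| = 4, there are |A|^2 = 16 ordered sum pairs; collecting distinct values, A + A = {-16, -8, 0, 2, 8, 10, 16, 18, 20}, so |A + A| = 9. Thus K = 9/4. For comparison, the minimum possible |A + A| over all 4-element sets is 2·4 − 1 = 7 (so min K = 7/4), attained only by arithmetic progressions.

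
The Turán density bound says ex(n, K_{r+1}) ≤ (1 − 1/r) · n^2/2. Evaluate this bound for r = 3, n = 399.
Turán density bound = (2/3) · 399^2/2 = 53067

Turán's theorem: ex(n, K_{r+1}) is achieved by the complete r-partite Turán graph T(n, r) with parts as balanced as possible, and is at most (1 − 1/r) · n^2/2. For r = 3, n = 399: the density bound is (2/3) · 159201/2 = 53067. Since 3 ∣ 399, the Turán graph T(399, 3) has parts of equal size 133, and its edge count e(T(399, 3)) = 53067 attains the density bound exactly.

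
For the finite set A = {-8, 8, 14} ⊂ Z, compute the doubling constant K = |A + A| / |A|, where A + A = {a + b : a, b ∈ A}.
K = |A + A| / |A| = 6/3 = 2

Enumerate A + A = {a + b : a, b ∈ A}. With |A| = 3, there are |A|^2 = 9 ordered sum pairs; collecting distinct values, A + A = {-16, 0, 6, 16, 22, 28}, so |A + A| = 6. Thus K = 6/3 = 2. For comparison, the minimum possible |A + A| over all 3-element sets is 2·3 − 1 = 5 (so min K = 5/3), attained only by arithmetic progressions.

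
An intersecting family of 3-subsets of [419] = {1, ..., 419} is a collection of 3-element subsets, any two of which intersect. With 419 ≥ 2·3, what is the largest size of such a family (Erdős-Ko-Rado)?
max |F| = C(418, 2) = 87153

Erdős-Ko-Rado (1961): when n ≥ 2k, max |F| = C(n−1, k−1). The bound is attained by the star {A : i ∈ A} for any fixed i ∈ [n]. Here C(419−1, 3−1) = C(418, 2) = 87153.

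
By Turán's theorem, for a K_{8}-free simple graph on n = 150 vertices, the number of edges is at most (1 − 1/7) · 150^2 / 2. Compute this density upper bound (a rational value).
Turán density bound = (6/7) · 150^2/2 = 67500/7 ≈ 9642.8571

Turán's theorem: ex(n, K_{r+1}) is achieved by the complete r-partite Turán graph T(n, r) with parts as balanced as possible, and is at most (1 − 1/r) · n^2/2. For r = 7, n = 150: the density bound is (6/7) · 22500/2 = 67500/7 ≈ 9642.8571. The integer-valued extremum is e(T(150, 7)) = 9642, which is strictly less than the density bound 67500/7 since 7 ∤ 150 (the parts of T(150, 7) cannot all be equal).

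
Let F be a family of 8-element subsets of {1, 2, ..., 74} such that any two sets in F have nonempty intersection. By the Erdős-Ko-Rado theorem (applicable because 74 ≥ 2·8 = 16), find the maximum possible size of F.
max |F| = C(73, 7) = 1629348612

Erdős-Ko-Rado (1961): when n ≥ 2k, max |F| = C(n−1, k−1). The bound is attained by the star {A : i ∈ A} for any fixed i ∈ [n]. Here C(74−1, 8−1) = C(73, 7) = 1629348612.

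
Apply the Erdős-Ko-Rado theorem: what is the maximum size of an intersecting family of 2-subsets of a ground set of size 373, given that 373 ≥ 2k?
max |F| = C(372, 1) = 372

Erdős-Ko-Rado (1961): when n ≥ 2k, max |F| = C(n−1, k−1). The bound is attained by the star {A : i ∈ A} for any fixed i ∈ [n]. Here C(373−1, 2−1) = C(372, 1) = 372.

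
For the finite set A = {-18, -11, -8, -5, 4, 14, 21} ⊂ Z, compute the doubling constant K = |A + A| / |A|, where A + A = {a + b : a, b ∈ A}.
K = |A + A| / |A| = 25/7

Enumerate A + A = {a + b : a, b ∈ A}. With |A| = 7, there are |A|^2 = 49 ordered sum pairs; collecting distinct values, A + A = {-36, -29, -26, -23, -22, -19, -16, -14, -13, -10, -7, -4, -1, 3, 6, 8, 9, 10, 13, 16, 18, 25, 28, 35, 42}, so |A + A| = 25. Thus K = 25/7. For comparison, the minimum possible |A + A| over all 7-element sets is 2·7 − 1 = 13 (so min K = 13/7), attained only by arithmetic progressions.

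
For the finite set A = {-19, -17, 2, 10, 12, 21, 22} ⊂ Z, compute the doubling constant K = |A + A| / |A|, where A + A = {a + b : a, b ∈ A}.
K = |A + A| / |A| = 25/7

Enumerate A + A = {a + b : a, b ∈ A}. With |A| = 7, there are |A|^2 = 49 ordered sum pairs; collecting distinct values, A + A = {-38, -36, -34, -17, -15, -9, -7, -5, 2, 3, 4, 5, 12, 14, 20, 22, 23, 24, 31, 32, 33, 34, 42, 43, 44}, so |A + A| = 25. Thus K = 25/7. For comparison, the minimum possible |A + A| over all 7-element sets is 2·7 − 1 = 13 (so min K = 13/7), attained only by arithmetic progressions.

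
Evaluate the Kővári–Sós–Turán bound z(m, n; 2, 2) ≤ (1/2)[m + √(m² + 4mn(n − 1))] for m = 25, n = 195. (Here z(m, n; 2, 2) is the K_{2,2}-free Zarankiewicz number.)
z(25, 195; 2, 2) ≤ (1/2)[25 + √(25² + 4·25·195·194)] = (1/2)[25 + √3783625] = 985.0771

Kővári–Sós–Turán: let r_1, ..., r_25 be the row sums and z = Σ r_i the total number of 1s. Each pair of columns can share at most one row with both entries 1 (else a 2×2 all-ones block appears), so Σ_i C(r_i, 2) ≤ C(195, 2) = 18915. By convexity Σ_i C(r_i, 2) ≥ 25·C(z/25, 2) = z(z − 25)/(2·25), giving z² − 25z − 25·195·194 ≤ 0 and hence z ≤ (1/2)[25 + √(625 + 4·945750)] = (1/2)[25 + √3783625] ≈ (1/2)(25 + 1945.1542) = 985.0771.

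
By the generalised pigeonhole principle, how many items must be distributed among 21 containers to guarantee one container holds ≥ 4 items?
n = (4 − 1)·21 + 1 = 64

By the generalised pigeonhole principle, to guarantee some box contains ≥ r objects we need more than (r − 1) · k objects total. Threshold: n = (r − 1) · k + 1. With r = 4 and k = 21: n = 3 · 21 + 1 = 63 + 1 = 64. For n = 63 = 3 · 21, we can put exactly 3 objects in every box, avoiding 4 in any single one — so 64 is tight.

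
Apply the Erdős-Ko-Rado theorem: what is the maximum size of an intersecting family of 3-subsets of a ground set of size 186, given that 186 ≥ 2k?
max |F| = C(185, 2) = 17020

The Erdős-Ko-Rado theorem states: for n ≥ 2k, an intersecting family of k-subsets of an n-element set has size at most C(n − 1, k − 1), with equality for 'star' families {A ⊆ [n] : |A| = k, i ∈ A} (fix an element i). For n = 186, k = 3: C(185, 2) = 17020.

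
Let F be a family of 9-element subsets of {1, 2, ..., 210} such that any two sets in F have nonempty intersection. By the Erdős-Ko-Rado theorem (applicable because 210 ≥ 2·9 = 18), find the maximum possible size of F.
max |F| = C(209, 8) = 78842084729694

The Erdős-Ko-Rado theorem states: for n ≥ 2k, an intersecting family of k-subsets of an n-element set has size at most C(n − 1, k − 1), with equality for 'star' families {A ⊆ [n] : |A| = k, i ∈ A} (fix an element i). For n = 210, k = 9: C(209, 8) = 78842084729694.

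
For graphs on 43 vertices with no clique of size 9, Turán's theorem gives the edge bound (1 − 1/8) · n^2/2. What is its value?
Turán density bound = (7/8) · 43^2/2 = 12943/16 ≈ 808.9375

Turán's theorem: ex(n, K_{r+1}) is achieved by the complete r-partite Turán graph T(n, r) with parts as balanced as possible, and is at most (1 − 1/r) · n^2/2. For r = 8, n = 43: the density bound is (7/8) · 1849/2 = 12943/16 ≈ 808.9375. The integer-valued extremum is e(T(43, 8)) = 808, which is strictly less than the density bound 12943/16 since 8 ∤ 43 (the parts of T(43, 8) cannot all be equal).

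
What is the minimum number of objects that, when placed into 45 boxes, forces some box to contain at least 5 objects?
n = (5 − 1)·45 + 1 = 181

By the generalised pigeonhole principle, to guarantee some box contains ≥ r objects we need more than (r − 1) · k objects total. Threshold: n = (r − 1) · k + 1. With r = 5 and k = 45: n = 4 · 45 + 1 = 180 + 1 = 181. For n = 180 = 4 · 45, we can put exactly 4 objects in every box, avoiding 5 in any single one — so 181 is tight.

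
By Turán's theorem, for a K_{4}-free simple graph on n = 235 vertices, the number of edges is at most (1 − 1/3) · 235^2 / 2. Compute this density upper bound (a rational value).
Turán density bound = (2/3) · 235^2/2 = 55225/3 ≈ 18408.3333

Turán's theorem: ex(n, K_{r+1}) is achieved by the complete r-partite Turán graph T(n, r) with parts as balanced as possible, and is at most (1 − 1/r) · n^2/2. For r = 3, n = 235: the density bound is (2/3) · 55225/2 = 55225/3 ≈ 18408.3333. The integer-valued extremum is e(T(235, 3)) = 18408, which is strictly less than the density bound 55225/3 since 3 ∤ 235 (the parts of T(235, 3) cannot all be equal).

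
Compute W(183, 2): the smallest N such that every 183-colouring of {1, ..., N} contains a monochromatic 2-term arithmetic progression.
W(183, 2) = 183 + 1 = 184

A 2-term AP is any pair of integers, so a monochromatic 2-AP exists iff some colour is used at least twice. With 183 colours, the colouring i ↦ i on {1, ..., 183} uses each colour once, avoiding any monochromatic pair, so W(183, 2) > 183. For {1, ..., 184}, pigeonhole forces two integers of the same colour, which form a monochromatic 2-AP. Hence W(183, 2) = 184.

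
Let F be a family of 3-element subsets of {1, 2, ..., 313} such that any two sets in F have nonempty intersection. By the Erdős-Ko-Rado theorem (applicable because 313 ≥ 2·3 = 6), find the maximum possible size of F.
max |F| = C(312, 2) = 48516

The Erdős-Ko-Rado theorem states: for n ≥ 2k, an intersecting family of k-subsets of an n-element set has size at most C(n − 1, k − 1), with equality for 'star' families {A ⊆ [n] : |A| = k, i ∈ A} (fix an element i). For n = 313, k = 3: C(312, 2) = 48516.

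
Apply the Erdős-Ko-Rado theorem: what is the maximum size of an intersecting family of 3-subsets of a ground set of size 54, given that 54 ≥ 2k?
max |F| = C(53, 2) = 1378

Erdős-Ko-Rado (1961): when n ≥ 2k, max |F| = C(n−1, k−1). The bound is attained by the star {A : i ∈ A} for any fixed i ∈ [n]. Here C(54−1, 3−1) = C(53, 2) = 1378.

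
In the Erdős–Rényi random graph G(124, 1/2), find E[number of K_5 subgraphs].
E[# K_5] = C(124, 5) · (1/2)^C(5, 2) = 225150024 / 2^10 = 28143753/128 = 219873.0703125

For each 5-subset S of vertices (there are C(124, 5) = 225150024 such S), let X_S = 1 if S induces a K_5 (all C(5, 2) = 10 edges present). Then P(X_S = 1) = (1/2)^10 = 1/1024. By linearity of expectation, E[# K_5] = C(124, 5) · (1/2)^10 = 225150024 / 1024 = 28143753/128 = 219873.0703125.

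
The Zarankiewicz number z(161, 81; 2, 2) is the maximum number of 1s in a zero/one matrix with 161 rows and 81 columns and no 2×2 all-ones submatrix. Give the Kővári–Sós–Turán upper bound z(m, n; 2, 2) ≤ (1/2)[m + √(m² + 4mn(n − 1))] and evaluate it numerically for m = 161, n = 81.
z(161, 81; 2, 2) ≤ (1/2)[161 + √(161² + 4·161·81·80)] = (1/2)[161 + √4199041] = 1105.0781

Kővári–Sós–Turán: let r_1, ..., r_161 be the row sums and z = Σ r_i the total number of 1s. Each pair of columns can share at most one row with both entries 1 (else a 2×2 all-ones block appears), so Σ_i C(r_i, 2) ≤ C(81, 2) = 3240. By convexity Σ_i C(r_i, 2) ≥ 161·C(z/161, 2) = z(z − 161)/(2·161), giving z² − 161z − 161·81·80 ≤ 0 and hence z ≤ (1/2)[161 + √(25921 + 4·1043280)] = (1/2)[161 + √4199041] ≈ (1/2)(161 + 2049.1562) = 1105.0781.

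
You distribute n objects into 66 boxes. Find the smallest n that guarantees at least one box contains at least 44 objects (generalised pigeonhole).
n = (44 − 1)·66 + 1 = 2839

By the generalised pigeonhole principle, to guarantee some box contains ≥ r objects we need more than (r − 1) · k objects total. Threshold: n = (r − 1) · k + 1. With r = 44 and k = 66: n = 43 · 66 + 1 = 2838 + 1 = 2839. For n = 2838 = 43 · 66, we can put exactly 43 objects in every box, avoiding 44 in any single one — so 2839 is tight.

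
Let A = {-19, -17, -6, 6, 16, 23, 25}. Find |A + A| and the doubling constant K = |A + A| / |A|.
K = |A + A| / |A| = 27/7

Enumerate A + A = {a + b : a, b ∈ A}. With |A| = 7, there are |A|^2 = 49 ordered sum pairs; collecting distinct values, A + A = {-38, -36, -34, -25, -23, -13, -12, -11, -3, -1, 0, 4, 6, 8, 10, 12, 17, 19, 22, 29, 31, 32, 39, 41, 46, 48, 50}, so |A + A| = 27. Thus K = 27/7. For comparison, the minimum possible |A + A| over all 7-element sets is 2·7 − 1 = 13 (so min K = 13/7), attained only by arithmetic progressions.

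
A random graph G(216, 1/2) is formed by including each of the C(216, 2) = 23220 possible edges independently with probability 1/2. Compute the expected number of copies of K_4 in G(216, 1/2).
E[# K_4] = C(216, 4) · (1/2)^C(4, 2) = 88201170 / 2^6 = 44100585/32 = 1378143.28125

For each 4-subset S of vertices (there are C(216, 4) = 88201170 such S), let X_S = 1 if S induces a K_4 (all C(4, 2) = 6 edges present). Then P(X_S = 1) = (1/2)^6 = 1/64. By linearity of expectation, E[# K_4] = C(216, 4) · (1/2)^6 = 88201170 / 64 = 44100585/32 = 1378143.28125.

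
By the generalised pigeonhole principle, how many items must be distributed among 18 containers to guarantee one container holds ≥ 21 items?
n = (21 − 1)·18 + 1 = 361

By the generalised pigeonhole principle, to guarantee some box contains ≥ r objects we need more than (r − 1) · k objects total. Threshold: n = (r − 1) · k + 1. With r = 21 and k = 18: n = 20 · 18 + 1 = 360 + 1 = 361. For n = 360 = 20 · 18, we can put exactly 20 objects in every box, avoiding 21 in any single one — so 361 is tight.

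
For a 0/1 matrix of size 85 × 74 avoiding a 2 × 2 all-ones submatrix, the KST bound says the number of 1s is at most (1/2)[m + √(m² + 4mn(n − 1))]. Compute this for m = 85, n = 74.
z(85, 74; 2, 2) ≤ (1/2)[85 + √(85² + 4·85·74·73)] = (1/2)[85 + √1843905] = 721.4523

Kővári–Sós–Turán: let r_1, ..., r_85 be the row sums and z = Σ r_i the total number of 1s. Each pair of columns can share at most one row with both entries 1 (else a 2×2 all-ones block appears), so Σ_i C(r_i, 2) ≤ C(74, 2) = 2701. By convexity Σ_i C(r_i, 2) ≥ 85·C(z/85, 2) = z(z − 85)/(2·85), giving z² − 85z − 85·74·73 ≤ 0 and hence z ≤ (1/2)[85 + √(7225 + 4·459170)] = (1/2)[85 + √1843905] ≈ (1/2)(85 + 1357.9046) = 721.4523.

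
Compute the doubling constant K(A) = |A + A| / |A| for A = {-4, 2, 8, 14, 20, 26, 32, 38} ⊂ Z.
K = |A + A| / |A| = 15/8

Enumerate A + A = {a + b : a, b ∈ A}. With |A| = 8, there are |A|^2 = 64 ordered sum pairs; collecting distinct values, A + A = {-8, -2, 4, 10, 16, 22, 28, 34, 40, 46, 52, 58, 64, 70, 76}, so |A + A| = 15. Thus K = 15/8. Here |A + A| = 2|A| − 1 = 15, the minimum possible — so K = 15/8 is minimal, which holds iff A is an arithmetic progression.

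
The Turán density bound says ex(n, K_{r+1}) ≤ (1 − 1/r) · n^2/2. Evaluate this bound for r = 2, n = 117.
Turán density bound = (1/2) · 117^2/2 = 13689/4 ≈ 3422.25

Turán's theorem: ex(n, K_{r+1}) is achieved by the complete r-partite Turán graph T(n, r) with parts as balanced as possible, and is at most (1 − 1/r) · n^2/2. For r = 2, n = 117: the density bound is (1/2) · 13689/2 = 13689/4 ≈ 3422.25. The integer-valued extremum is e(T(117, 2)) = 3422, which is strictly less than the density bound 13689/4 since 2 ∤ 117 (the parts of T(117, 2) cannot all be equal).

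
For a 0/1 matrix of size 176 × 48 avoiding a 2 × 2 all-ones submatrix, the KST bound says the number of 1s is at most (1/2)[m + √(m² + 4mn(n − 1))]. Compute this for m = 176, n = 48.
z(176, 48; 2, 2) ≤ (1/2)[176 + √(176² + 4·176·48·47)] = (1/2)[176 + √1619200] = 724.2389

Kővári–Sós–Turán: let r_1, ..., r_176 be the row sums and z = Σ r_i the total number of 1s. Each pair of columns can share at most one row with both entries 1 (else a 2×2 all-ones block appears), so Σ_i C(r_i, 2) ≤ C(48, 2) = 1128. By convexity Σ_i C(r_i, 2) ≥ 176·C(z/176, 2) = z(z − 176)/(2·176), giving z² − 176z − 176·48·47 ≤ 0 and hence z ≤ (1/2)[176 + √(30976 + 4·397056)] = (1/2)[176 + √1619200] ≈ (1/2)(176 + 1272.4779) = 724.2389.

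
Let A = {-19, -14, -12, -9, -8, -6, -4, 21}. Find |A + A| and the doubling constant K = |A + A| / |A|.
K = |A + A| / |A| = 29/8

Enumerate A + A = {a + b : a, b ∈ A}. With |A| = 8, there are |A|^2 = 64 ordered sum pairs; collecting distinct values, A + A = {-38, -33, -31, -28, -27, -26, -25, -24, -23, -22, -21, -20, -18, -17, -16, -15, -14, -13, -12, -10, -8, 2, 7, 9, 12, 13, 15, 17, 42}, so |A + A| = 29. Thus K = 29/8. For comparison, the minimum possible |A + A| over all 8-element sets is 2·8 − 1 = 15 (so min K = 15/8), attained only by arithmetic progressions.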